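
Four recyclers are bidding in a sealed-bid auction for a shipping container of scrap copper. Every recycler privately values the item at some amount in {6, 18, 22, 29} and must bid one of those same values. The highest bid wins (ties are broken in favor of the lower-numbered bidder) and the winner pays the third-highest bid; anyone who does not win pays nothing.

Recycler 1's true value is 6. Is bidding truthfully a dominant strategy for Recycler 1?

Check each profile of the others' bids and compare truth against every alternative bid.
Others bid (6, 18, 18): truth gives 0, best alternative gives -12.
Others bid (18, 6, 18): truth gives 0, best alternative gives -12.
Others bid (18, 18, 6): truth gives 0, best alternative gives -12.
Others bid (18, 18, 18): truth gives 0, best alternative gives -12.
Others bid (6, 6, 6): truth gives 0, best alternative gives 0.
Others bid (6, 6, 18): truth gives 0, best alternative gives 0.
(Remaining 58 profiles checked similarly; truth is weakly best in each.)
In every case the truthful bid is at least as good as any alternative, so it is a dominant strategy.

Yes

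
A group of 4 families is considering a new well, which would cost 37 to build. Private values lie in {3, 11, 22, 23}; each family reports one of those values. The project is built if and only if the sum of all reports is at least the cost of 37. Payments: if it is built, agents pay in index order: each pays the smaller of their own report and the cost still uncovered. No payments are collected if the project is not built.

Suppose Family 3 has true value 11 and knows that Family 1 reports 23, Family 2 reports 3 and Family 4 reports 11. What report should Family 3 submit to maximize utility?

3

Report 3: project built, pays 3, utility 11 - 3 = 8.
Report 11: project built, pays 11, utility 11 - 11 = 0.
Report 22: project built, pays 11, utility 11 - 11 = 0.
Report 23: project built, pays 11, utility 11 - 11 = 0.
The best choice is 3 with utility 8.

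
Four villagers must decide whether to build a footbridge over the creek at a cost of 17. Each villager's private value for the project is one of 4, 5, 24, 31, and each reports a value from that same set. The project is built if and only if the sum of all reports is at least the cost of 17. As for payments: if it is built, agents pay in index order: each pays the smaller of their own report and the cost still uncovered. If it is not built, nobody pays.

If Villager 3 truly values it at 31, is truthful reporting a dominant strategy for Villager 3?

No

Consider the case where Villager 1 reports 4, Villager 2 reports 4 and Villager 4 reports 4.
Truthful report 31: project built, pays 9, utility 31 - 9 = 22.
Report 5 instead: project built, pays 5, utility 31 - 5 = 26.
Since 26 > 22, reporting 5 is strictly better here, so truthful reporting is not dominant.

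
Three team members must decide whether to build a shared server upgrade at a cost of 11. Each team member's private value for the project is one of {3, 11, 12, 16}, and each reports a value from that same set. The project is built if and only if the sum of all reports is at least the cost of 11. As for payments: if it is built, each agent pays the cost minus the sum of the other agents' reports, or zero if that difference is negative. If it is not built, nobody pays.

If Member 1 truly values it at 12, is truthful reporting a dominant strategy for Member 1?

Yes

Check each profile of the others' reports and compare truth against every alternative report.
Others report (3, 11): truth gives 12, best alternative gives 12.
Others report (3, 12): truth gives 12, best alternative gives 12.
Others report (3, 16): truth gives 12, best alternative gives 12.
Others report (11, 3): truth gives 12, best alternative gives 12.
Others report (11, 11): truth gives 12, best alternative gives 12.
Others report (11, 12): truth gives 12, best alternative gives 12.
(Remaining 10 profiles checked similarly; truth is weakly best in each.)
In every case the truthful report is at least as good as any alternative, so it is a dominant strategy.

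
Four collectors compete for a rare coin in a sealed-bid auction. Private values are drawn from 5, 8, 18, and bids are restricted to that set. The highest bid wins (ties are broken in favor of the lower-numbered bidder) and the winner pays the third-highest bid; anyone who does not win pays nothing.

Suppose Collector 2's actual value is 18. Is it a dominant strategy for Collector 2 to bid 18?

Check each profile of the others' bids and compare truth against every alternative bid.
Others bid (5, 5, 18): truth gives 13, best alternative gives 0.
Others bid (5, 18, 5): truth gives 13, best alternative gives 0.
Others bid (8, 5, 5): truth gives 13, best alternative gives 0.
Others bid (5, 8, 18): truth gives 10, best alternative gives 0.
Others bid (5, 18, 8): truth gives 10, best alternative gives 0.
Others bid (8, 5, 8): truth gives 10, best alternative gives 0.
(Remaining 21 profiles checked similarly; truth is weakly best in each.)
In every case the truthful bid is at least as good as any alternative, so it is a dominant strategy.

Yes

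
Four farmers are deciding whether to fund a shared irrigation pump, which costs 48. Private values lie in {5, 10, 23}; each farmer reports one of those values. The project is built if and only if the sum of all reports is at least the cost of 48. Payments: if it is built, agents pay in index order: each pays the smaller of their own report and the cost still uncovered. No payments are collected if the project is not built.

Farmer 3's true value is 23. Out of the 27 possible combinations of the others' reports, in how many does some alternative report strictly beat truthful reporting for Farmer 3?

Others report (5, 10, 23): truth gives 0; report 10 gives 13 > 0. Violating.
Others report (5, 23, 10): truth gives 3; report 10 gives 13 > 3. Violating.
Others report (5, 23, 23): truth gives 3; report 5 gives 18 > 3. Violating.
Others report (10, 5, 23): truth gives 0; report 10 gives 13 > 0. Violating.
Others report (5, 5, 5): truth gives 0; no alternative beats it.
Others report (5, 5, 10): truth gives 0; no alternative beats it.
(Checking all 27 profiles: 13 have a profitable deviation, 14 do not.)

13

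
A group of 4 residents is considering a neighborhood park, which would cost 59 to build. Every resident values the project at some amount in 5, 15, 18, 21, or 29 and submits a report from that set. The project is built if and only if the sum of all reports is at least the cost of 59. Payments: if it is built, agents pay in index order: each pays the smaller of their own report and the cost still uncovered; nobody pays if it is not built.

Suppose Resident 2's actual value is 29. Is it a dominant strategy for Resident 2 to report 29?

No

Consider the case where Resident 1 reports 5, Resident 3 reports 5 and Resident 4 reports 29.
Truthful report 29: project built, pays 29, utility 29 - 29 = 0.
Report 21 instead: project built, pays 21, utility 29 - 21 = 8.
Since 8 > 0, reporting 21 is strictly better here, so truthful reporting is not dominant.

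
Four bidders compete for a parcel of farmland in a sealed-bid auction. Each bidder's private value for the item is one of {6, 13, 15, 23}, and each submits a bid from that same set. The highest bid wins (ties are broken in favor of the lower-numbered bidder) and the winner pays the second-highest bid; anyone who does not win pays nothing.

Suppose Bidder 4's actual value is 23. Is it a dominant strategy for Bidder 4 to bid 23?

Check each profile of the others' bids and compare truth against every alternative bid.
Others bid (6, 6, 15): truth gives 8, best alternative gives 0.
Others bid (6, 13, 15): truth gives 8, best alternative gives 0.
Others bid (6, 15, 6): truth gives 8, best alternative gives 0.
Others bid (6, 15, 13): truth gives 8, best alternative gives 0.
Others bid (6, 15, 15): truth gives 8, best alternative gives 0.
Others bid (13, 6, 15): truth gives 8, best alternative gives 0.
(Remaining 58 profiles checked similarly; truth is weakly best in each.)
In every case the truthful bid is at least as good as any alternative, so it is a dominant strategy.

Yes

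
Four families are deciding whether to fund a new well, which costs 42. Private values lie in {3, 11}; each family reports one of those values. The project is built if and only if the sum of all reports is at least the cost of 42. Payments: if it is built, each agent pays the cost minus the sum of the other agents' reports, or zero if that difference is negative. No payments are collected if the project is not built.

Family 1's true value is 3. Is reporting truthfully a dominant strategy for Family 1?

Yes

Check each profile of the others' reports and compare truth against every alternative report.
Others report (11, 11, 11): truth gives 0, best alternative gives -6.
Others report (3, 3, 3): truth gives 0, best alternative gives 0.
Others report (3, 3, 11): truth gives 0, best alternative gives 0.
Others report (3, 11, 3): truth gives 0, best alternative gives 0.
Others report (3, 11, 11): truth gives 0, best alternative gives 0.
Others report (11, 3, 3): truth gives 0, best alternative gives 0.
(Remaining 2 profiles checked similarly; truth is weakly best in each.)
In every case the truthful report is at least as good as any alternative, so it is a dominant strategy.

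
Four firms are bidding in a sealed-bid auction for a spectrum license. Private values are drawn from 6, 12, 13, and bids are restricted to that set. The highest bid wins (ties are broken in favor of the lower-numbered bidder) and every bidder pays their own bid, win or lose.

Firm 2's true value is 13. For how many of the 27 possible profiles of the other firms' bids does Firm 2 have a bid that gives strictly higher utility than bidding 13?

13

Others bid (6, 6, 6): truth gives 0; bid 12 gives 1 > 0. Violating.
Others bid (6, 6, 12): truth gives 0; bid 12 gives 1 > 0. Violating.
Others bid (6, 12, 6): truth gives 0; bid 12 gives 1 > 0. Violating.
Others bid (6, 12, 12): truth gives 0; bid 12 gives 1 > 0. Violating.
Others bid (6, 6, 13): truth gives 0; no alternative beats it.
Others bid (6, 12, 13): truth gives 0; no alternative beats it.
(Checking all 27 profiles: 13 have a profitable deviation, 14 do not.)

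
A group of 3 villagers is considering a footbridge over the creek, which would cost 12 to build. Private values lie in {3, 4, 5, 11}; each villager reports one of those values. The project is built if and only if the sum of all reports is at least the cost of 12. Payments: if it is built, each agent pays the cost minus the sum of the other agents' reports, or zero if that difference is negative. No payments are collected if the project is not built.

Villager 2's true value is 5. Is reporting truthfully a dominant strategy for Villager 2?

Check each profile of the others' reports and compare truth against every alternative report.
Others report (3, 11): truth gives 5, best alternative gives 5.
Others report (4, 11): truth gives 5, best alternative gives 5.
Others report (5, 11): truth gives 5, best alternative gives 5.
Others report (11, 3): truth gives 5, best alternative gives 5.
Others report (11, 4): truth gives 5, best alternative gives 5.
Others report (11, 5): truth gives 5, best alternative gives 5.
(Remaining 10 profiles checked similarly; truth is weakly best in each.)
In every case the truthful report is at least as good as any alternative, so it is a dominant strategy.

Yes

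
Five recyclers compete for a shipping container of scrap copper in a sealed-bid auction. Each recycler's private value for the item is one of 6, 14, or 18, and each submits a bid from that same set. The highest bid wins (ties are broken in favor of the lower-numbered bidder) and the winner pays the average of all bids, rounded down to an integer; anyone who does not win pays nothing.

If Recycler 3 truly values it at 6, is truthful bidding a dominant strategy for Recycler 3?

Check each profile of the others' bids and compare truth against every alternative bid.
Others bid (6, 6, 14, 14): truth gives 0, best alternative gives -4.
Others bid (6, 6, 6, 14): truth gives 0, best alternative gives -3.
Others bid (6, 6, 14, 6): truth gives 0, best alternative gives -3.
Others bid (6, 6, 6, 6): truth gives 0, best alternative gives -1.
Others bid (6, 6, 6, 18): truth gives 0, best alternative gives 0.
Others bid (6, 6, 14, 18): truth gives 0, best alternative gives 0.
(Remaining 75 profiles checked similarly; truth is weakly best in each.)
In every case the truthful bid is at least as good as any alternative, so it is a dominant strategy.

Yes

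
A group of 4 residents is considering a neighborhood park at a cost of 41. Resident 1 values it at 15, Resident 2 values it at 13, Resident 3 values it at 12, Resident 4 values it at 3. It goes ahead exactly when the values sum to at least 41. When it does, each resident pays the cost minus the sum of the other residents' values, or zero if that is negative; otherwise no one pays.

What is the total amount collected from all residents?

Total value 43 ≥ cost 41, so it is built.
Resident 1: others sum to 28; max(0, 41 - 28) = 13.
Resident 2: others sum to 30; max(0, 41 - 30) = 11.
Resident 3: others sum to 31; max(0, 41 - 31) = 10.
Resident 4: others sum to 40; max(0, 41 - 40) = 1.
Total collected = 13 + 11 + 10 + 1 = 35.

35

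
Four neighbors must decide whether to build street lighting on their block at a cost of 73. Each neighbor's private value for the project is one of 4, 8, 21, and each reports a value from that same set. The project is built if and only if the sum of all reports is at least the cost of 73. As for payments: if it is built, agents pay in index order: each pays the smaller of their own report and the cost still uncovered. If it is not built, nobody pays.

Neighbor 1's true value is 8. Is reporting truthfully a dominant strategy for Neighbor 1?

Yes

Check each profile of the others' reports and compare truth against every alternative report.
Others report (4, 4, 4): truth gives 0, best alternative gives 0.
Others report (4, 4, 8): truth gives 0, best alternative gives 0.
Others report (4, 4, 21): truth gives 0, best alternative gives 0.
Others report (4, 8, 4): truth gives 0, best alternative gives 0.
Others report (4, 8, 8): truth gives 0, best alternative gives 0.
Others report (4, 8, 21): truth gives 0, best alternative gives 0.
(Remaining 21 profiles checked similarly; truth is weakly best in each.)
In every case the truthful report is at least as good as any alternative, so it is a dominant strategy.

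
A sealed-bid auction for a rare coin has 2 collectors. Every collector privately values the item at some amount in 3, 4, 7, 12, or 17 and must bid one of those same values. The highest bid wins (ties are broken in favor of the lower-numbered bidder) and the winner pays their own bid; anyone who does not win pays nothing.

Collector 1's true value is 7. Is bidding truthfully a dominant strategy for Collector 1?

Consider the case where Collector 2 bids 3.
Truthful bid 7: wins, pays 7, utility 7 - 7 = 0.
Bid 3 instead: wins, pays 3, utility 7 - 3 = 4.
Since 4 > 0, bidding 3 is strictly better here, so truthful bidding is not dominant.

No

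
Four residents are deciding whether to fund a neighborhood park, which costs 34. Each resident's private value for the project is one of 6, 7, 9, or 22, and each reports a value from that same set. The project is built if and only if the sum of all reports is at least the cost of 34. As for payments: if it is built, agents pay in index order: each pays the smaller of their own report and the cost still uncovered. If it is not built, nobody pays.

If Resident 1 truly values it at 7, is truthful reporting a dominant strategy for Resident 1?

Consider the case where Resident 2 reports 6, Resident 3 reports 6 and Resident 4 reports 22.
Truthful report 7: project built, pays 7, utility 7 - 7 = 0.
Report 6 instead: project built, pays 6, utility 7 - 6 = 1.
Since 1 > 0, reporting 6 is strictly better here, so truthful reporting is not dominant.

No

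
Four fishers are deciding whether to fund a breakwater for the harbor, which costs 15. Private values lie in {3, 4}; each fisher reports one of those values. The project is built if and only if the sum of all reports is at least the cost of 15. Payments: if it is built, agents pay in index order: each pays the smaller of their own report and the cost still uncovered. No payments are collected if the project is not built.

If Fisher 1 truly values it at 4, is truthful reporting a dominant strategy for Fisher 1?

Consider the case where Fisher 2 reports 4, Fisher 3 reports 4 and Fisher 4 reports 4.
Truthful report 4: project built, pays 4, utility 4 - 4 = 0.
Report 3 instead: project built, pays 3, utility 4 - 3 = 1.
Since 1 > 0, reporting 3 is strictly better here, so truthful reporting is not dominant.

No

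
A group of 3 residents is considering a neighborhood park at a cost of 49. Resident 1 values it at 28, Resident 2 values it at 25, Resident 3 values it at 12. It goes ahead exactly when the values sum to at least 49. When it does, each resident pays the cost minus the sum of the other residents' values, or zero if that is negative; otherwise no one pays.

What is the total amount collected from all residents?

Total value 65 ≥ cost 49, so it is built.
Resident 1: others sum to 37; max(0, 49 - 37) = 12.
Resident 2: others sum to 40; max(0, 49 - 40) = 9.
Resident 3: others sum to 53; max(0, 49 - 53) = 0.
Total collected = 12 + 9 + 0 = 21.

21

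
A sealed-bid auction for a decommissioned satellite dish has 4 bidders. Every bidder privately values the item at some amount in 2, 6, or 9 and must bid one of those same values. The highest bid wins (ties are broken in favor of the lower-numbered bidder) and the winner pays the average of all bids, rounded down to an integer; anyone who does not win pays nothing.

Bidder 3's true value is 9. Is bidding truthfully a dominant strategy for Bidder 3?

Yes

Check each profile of the others' bids and compare truth against every alternative bid.
Others bid (2, 6, 2): truth gives 5, best alternative gives 0.
Others bid (6, 2, 2): truth gives 5, best alternative gives 0.
Others bid (2, 2, 9): truth gives 4, best alternative gives 0.
Others bid (2, 6, 6): truth gives 4, best alternative gives 0.
Others bid (6, 2, 6): truth gives 4, best alternative gives 0.
Others bid (6, 6, 2): truth gives 4, best alternative gives 0.
(Remaining 21 profiles checked similarly; truth is weakly best in each.)
In every case the truthful bid is at least as good as any alternative, so it is a dominant strategy.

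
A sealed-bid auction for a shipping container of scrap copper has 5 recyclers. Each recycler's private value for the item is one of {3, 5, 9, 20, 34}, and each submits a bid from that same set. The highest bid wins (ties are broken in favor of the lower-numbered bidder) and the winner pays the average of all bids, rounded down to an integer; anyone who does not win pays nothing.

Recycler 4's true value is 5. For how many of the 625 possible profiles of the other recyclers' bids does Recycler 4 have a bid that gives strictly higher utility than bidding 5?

Others bid (3, 3, 5, 3): truth gives 0; bid 9 gives 1 > 0. Violating.
Others bid (3, 5, 3, 3): truth gives 0; bid 9 gives 1 > 0. Violating.
Others bid (5, 3, 3, 3): truth gives 0; bid 9 gives 1 > 0. Violating.
Others bid (3, 3, 3, 3): truth gives 2; no alternative beats it.
Others bid (3, 3, 3, 5): truth gives 2; no alternative beats it.
(Checking all 625 profiles: 3 have a profitable deviation, 622 do not.)

3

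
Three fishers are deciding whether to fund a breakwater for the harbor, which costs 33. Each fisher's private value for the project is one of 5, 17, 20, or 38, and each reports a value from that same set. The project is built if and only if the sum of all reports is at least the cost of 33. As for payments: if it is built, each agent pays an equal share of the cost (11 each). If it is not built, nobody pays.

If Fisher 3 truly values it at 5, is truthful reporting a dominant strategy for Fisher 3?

Check each profile of the others' reports and compare truth against every alternative report.
Others report (5, 17): truth gives 0, best alternative gives -6.
Others report (5, 20): truth gives 0, best alternative gives -6.
Others report (17, 5): truth gives 0, best alternative gives -6.
Others report (20, 5): truth gives 0, best alternative gives -6.
Others report (5, 38): truth gives -6, best alternative gives -6.
Others report (17, 17): truth gives -6, best alternative gives -6.
(Remaining 10 profiles checked similarly; truth is weakly best in each.)
In every case the truthful report is at least as good as any alternative, so it is a dominant strategy.

Yes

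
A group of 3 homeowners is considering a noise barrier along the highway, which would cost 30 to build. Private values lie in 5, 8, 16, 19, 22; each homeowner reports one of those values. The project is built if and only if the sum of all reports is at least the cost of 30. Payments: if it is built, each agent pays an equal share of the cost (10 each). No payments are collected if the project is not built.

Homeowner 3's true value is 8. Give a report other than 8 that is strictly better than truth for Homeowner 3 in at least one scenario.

Suppose Homeowner 1 reports 5 and Homeowner 2 reports 19.
Report 8: project built, pays 10, utility 8 - 10 = -2.
Report 5: project not built, utility 0.
So reporting 5 beats truth here (0 > -2).

5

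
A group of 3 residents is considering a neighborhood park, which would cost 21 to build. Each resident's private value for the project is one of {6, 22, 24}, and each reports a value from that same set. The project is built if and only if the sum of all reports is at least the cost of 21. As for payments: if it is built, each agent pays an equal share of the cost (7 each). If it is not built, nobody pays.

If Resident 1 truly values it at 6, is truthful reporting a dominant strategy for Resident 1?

Check each profile of the others' reports and compare truth against every alternative report.
Others report (6, 6): truth gives 0, best alternative gives -1.
Others report (6, 22): truth gives -1, best alternative gives -1.
Others report (6, 24): truth gives -1, best alternative gives -1.
Others report (22, 6): truth gives -1, best alternative gives -1.
Others report (22, 22): truth gives -1, best alternative gives -1.
Others report (22, 24): truth gives -1, best alternative gives -1.
(Remaining 3 profiles checked similarly; truth is weakly best in each.)
In every case the truthful report is at least as good as any alternative, so it is a dominant strategy.

Yes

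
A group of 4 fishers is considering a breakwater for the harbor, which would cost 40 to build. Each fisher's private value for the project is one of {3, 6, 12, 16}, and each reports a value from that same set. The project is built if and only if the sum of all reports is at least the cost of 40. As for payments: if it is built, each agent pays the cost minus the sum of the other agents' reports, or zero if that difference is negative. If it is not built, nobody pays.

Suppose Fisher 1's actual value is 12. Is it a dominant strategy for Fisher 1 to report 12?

Yes

Check each profile of the others' reports and compare truth against every alternative report.
Others report (12, 12, 16): truth gives 12, best alternative gives 12.
Others report (12, 16, 12): truth gives 12, best alternative gives 12.
Others report (12, 16, 16): truth gives 12, best alternative gives 12.
Others report (16, 12, 12): truth gives 12, best alternative gives 12.
Others report (16, 12, 16): truth gives 12, best alternative gives 12.
Others report (16, 16, 12): truth gives 12, best alternative gives 12.
(Remaining 58 profiles checked similarly; truth is weakly best in each.)
In every case the truthful report is at least as good as any alternative, so it is a dominant strategy.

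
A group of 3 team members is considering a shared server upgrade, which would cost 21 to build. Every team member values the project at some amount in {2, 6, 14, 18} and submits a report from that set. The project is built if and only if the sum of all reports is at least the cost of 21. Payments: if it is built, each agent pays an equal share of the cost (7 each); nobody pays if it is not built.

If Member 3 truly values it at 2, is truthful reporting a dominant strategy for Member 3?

Yes

Check each profile of the others' reports and compare truth against every alternative report.
Others report (2, 14): truth gives 0, best alternative gives -5.
Others report (14, 2): truth gives 0, best alternative gives -5.
Others report (2, 18): truth gives -5, best alternative gives -5.
Others report (6, 14): truth gives -5, best alternative gives -5.
Others report (6, 18): truth gives -5, best alternative gives -5.
Others report (14, 6): truth gives -5, best alternative gives -5.
(Remaining 10 profiles checked similarly; truth is weakly best in each.)
In every case the truthful report is at least as good as any alternative, so it is a dominant strategy.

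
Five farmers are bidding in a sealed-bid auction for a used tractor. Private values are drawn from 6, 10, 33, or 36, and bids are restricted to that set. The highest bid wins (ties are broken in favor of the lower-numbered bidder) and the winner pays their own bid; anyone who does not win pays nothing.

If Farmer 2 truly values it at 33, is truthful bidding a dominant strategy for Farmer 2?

Consider the case where Farmer 1 bids 6, Farmer 3 bids 6, Farmer 4 bids 6 and Farmer 5 bids 6.
Truthful bid 33: wins, pays 33, utility 33 - 33 = 0.
Bid 10 instead: wins, pays 10, utility 33 - 10 = 23.
Since 23 > 0, bidding 10 is strictly better here, so truthful bidding is not dominant.

No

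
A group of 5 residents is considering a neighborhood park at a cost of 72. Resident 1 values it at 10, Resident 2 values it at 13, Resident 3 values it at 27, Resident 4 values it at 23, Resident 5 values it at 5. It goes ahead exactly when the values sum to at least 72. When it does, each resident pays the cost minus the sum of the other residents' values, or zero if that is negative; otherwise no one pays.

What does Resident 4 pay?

17

Total value 78 ≥ cost 72, so the project is built.
The other residents' values sum to 55.
Cost minus that sum is 72 - 55 = 17.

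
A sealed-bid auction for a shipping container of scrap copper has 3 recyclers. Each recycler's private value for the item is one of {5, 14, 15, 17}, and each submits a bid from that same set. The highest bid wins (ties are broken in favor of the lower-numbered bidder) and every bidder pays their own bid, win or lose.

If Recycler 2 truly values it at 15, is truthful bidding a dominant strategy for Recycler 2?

No

Consider the case where Recycler 1 bids 5 and Recycler 3 bids 5.
Truthful bid 15: wins, pays 15, utility 15 - 15 = 0.
Bid 14 instead: wins, pays 14, utility 15 - 14 = 1.
Since 1 > 0, bidding 14 is strictly better here, so truthful bidding is not dominant.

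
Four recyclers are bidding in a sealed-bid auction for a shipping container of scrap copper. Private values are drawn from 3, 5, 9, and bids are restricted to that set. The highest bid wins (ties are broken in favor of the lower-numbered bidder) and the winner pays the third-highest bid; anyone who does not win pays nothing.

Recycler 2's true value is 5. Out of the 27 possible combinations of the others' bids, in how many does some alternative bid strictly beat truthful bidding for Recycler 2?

3

Others bid (3, 3, 9): truth gives 0; bid 9 gives 2 > 0. Violating.
Others bid (3, 9, 3): truth gives 0; bid 9 gives 2 > 0. Violating.
Others bid (5, 3, 3): truth gives 0; bid 9 gives 2 > 0. Violating.
Others bid (3, 3, 3): truth gives 2; no alternative beats it.
Others bid (3, 3, 5): truth gives 2; no alternative beats it.
(Checking all 27 profiles: 3 have a profitable deviation, 24 do not.)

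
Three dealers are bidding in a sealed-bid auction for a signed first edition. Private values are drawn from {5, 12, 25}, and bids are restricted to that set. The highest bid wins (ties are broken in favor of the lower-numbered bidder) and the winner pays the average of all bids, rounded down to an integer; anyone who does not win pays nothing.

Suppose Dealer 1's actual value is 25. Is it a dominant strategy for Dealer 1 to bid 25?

Consider the case where Dealer 2 bids 5 and Dealer 3 bids 5.
Truthful bid 25: wins, pays 11, utility 25 - 11 = 14.
Bid 5 instead: wins, pays 5, utility 25 - 5 = 20.
Since 20 > 14, bidding 5 is strictly better here, so truthful bidding is not dominant.

No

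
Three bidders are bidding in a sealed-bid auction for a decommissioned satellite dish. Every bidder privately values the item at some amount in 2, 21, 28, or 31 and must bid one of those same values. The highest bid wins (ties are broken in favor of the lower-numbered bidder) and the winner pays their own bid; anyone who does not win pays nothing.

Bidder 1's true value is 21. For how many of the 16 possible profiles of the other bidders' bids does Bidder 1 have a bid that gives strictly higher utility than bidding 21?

Others bid (2, 2): truth gives 0; bid 2 gives 19 > 0. Violating.
Others bid (2, 21): truth gives 0; no alternative beats it.
Others bid (2, 28): truth gives 0; no alternative beats it.
(Checking all 16 profiles: 1 has a profitable deviation, 15 do not.)

1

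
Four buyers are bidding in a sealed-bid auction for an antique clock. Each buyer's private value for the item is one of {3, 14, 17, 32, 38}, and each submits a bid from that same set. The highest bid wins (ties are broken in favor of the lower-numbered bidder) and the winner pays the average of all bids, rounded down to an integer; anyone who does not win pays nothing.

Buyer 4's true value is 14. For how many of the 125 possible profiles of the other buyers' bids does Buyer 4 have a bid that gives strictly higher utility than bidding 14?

Others bid (3, 3, 14): truth gives 0; bid 17 gives 5 > 0. Violating.
Others bid (3, 3, 17): truth gives 0; bid 32 gives 1 > 0. Violating.
Others bid (3, 14, 3): truth gives 0; bid 17 gives 5 > 0. Violating.
Others bid (3, 14, 14): truth gives 0; bid 17 gives 2 > 0. Violating.
Others bid (3, 3, 3): truth gives 9; no alternative beats it.
Others bid (3, 3, 32): truth gives 0; no alternative beats it.
(Checking all 125 profiles: 9 have a profitable deviation, 116 do not.)

9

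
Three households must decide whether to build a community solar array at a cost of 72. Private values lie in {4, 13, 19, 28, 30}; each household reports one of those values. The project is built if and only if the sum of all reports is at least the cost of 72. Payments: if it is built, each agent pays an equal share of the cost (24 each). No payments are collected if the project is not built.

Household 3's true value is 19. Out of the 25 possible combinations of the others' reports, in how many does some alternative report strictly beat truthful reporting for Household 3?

Others report (28, 28): truth gives -5; report 4 gives 0 > -5. Violating.
Others report (28, 30): truth gives -5; report 4 gives 0 > -5. Violating.
Others report (30, 28): truth gives -5; report 4 gives 0 > -5. Violating.
Others report (30, 30): truth gives -5; report 4 gives 0 > -5. Violating.
Others report (4, 4): truth gives 0; no alternative beats it.
Others report (4, 13): truth gives 0; no alternative beats it.
(Checking all 25 profiles: 4 have a profitable deviation, 21 do not.)

4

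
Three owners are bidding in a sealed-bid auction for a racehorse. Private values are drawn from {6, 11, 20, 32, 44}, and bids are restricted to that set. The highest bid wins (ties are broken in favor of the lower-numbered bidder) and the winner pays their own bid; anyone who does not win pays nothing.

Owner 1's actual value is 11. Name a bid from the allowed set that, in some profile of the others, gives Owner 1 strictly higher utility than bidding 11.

6

Suppose Owner 2 bids 6 and Owner 3 bids 6.
Bid 11: wins, pays 11, utility 11 - 11 = 0.
Bid 6: wins, pays 6, utility 11 - 6 = 5.
So bidding 6 beats truth here (5 > 0).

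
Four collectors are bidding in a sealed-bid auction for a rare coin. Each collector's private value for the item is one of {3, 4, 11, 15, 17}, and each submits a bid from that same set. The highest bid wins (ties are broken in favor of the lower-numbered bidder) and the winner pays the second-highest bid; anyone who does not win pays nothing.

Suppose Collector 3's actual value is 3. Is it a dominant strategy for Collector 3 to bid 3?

Check each profile of the others' bids and compare truth against every alternative bid.
Others bid (3, 3, 4): truth gives 0, best alternative gives -1.
Others bid (3, 3, 3): truth gives 0, best alternative gives 0.
Others bid (3, 3, 11): truth gives 0, best alternative gives 0.
Others bid (3, 3, 15): truth gives 0, best alternative gives 0.
Others bid (3, 3, 17): truth gives 0, best alternative gives 0.
Others bid (3, 4, 3): truth gives 0, best alternative gives 0.
(Remaining 119 profiles checked similarly; truth is weakly best in each.)
In every case the truthful bid is at least as good as any alternative, so it is a dominant strategy.

Yes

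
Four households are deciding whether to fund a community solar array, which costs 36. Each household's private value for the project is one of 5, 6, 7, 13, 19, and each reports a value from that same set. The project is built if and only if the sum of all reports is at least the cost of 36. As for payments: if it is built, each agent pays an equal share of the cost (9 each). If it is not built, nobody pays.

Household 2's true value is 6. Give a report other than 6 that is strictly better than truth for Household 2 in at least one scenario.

Suppose Household 1 reports 5, Household 3 reports 6 and Household 4 reports 19.
Report 6: project built, pays 9, utility 6 - 9 = -3.
Report 5: project not built, utility 0.
So reporting 5 beats truth here (0 > -3).

5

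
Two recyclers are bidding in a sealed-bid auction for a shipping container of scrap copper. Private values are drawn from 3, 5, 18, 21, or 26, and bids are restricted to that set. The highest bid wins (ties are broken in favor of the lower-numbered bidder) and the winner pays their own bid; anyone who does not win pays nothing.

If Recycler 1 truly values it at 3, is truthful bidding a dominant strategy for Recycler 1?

Yes

Check each profile of the others' bids and compare truth against every alternative bid.
Others bid (3): truth gives 0, best alternative gives -2.
Others bid (5): truth gives 0, best alternative gives -2.
Others bid (18): truth gives 0, best alternative gives 0.
Others bid (21): truth gives 0, best alternative gives 0.
Others bid (26): truth gives 0, best alternative gives 0.
In every case the truthful bid is at least as good as any alternative, so it is a dominant strategy.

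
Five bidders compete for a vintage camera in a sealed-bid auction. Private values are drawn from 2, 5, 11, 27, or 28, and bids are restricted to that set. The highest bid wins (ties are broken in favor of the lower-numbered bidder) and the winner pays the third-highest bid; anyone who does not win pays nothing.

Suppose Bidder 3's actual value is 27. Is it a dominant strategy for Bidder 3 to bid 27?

No

Consider the case where Bidder 1 bids 2, Bidder 2 bids 2, Bidder 4 bids 2 and Bidder 5 bids 28.
Truthful bid 27: loses, pays 0, utility 0.
Bid 28 instead: wins, pays 2, utility 27 - 2 = 25.
Since 25 > 0, bidding 28 is strictly better here, so truthful bidding is not dominant.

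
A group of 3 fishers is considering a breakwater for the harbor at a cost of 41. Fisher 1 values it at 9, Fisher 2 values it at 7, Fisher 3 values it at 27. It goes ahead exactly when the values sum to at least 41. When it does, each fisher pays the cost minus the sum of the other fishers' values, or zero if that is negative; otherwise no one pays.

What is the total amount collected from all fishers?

Total value 43 ≥ cost 41, so it is built.
Fisher 1: others sum to 34; max(0, 41 - 34) = 7.
Fisher 2: others sum to 36; max(0, 41 - 36) = 5.
Fisher 3: others sum to 16; max(0, 41 - 16) = 25.
Total collected = 7 + 5 + 25 = 37.

37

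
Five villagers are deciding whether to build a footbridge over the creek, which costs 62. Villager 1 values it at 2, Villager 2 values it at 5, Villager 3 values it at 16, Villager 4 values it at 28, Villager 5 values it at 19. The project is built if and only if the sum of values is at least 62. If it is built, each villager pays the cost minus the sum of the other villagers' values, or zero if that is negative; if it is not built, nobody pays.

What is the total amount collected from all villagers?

Total value 70 ≥ cost 62, so it is built.
Villager 1: others sum to 68; max(0, 62 - 68) = 0.
Villager 2: others sum to 65; max(0, 62 - 65) = 0.
Villager 3: others sum to 54; max(0, 62 - 54) = 8.
Villager 4: others sum to 42; max(0, 62 - 42) = 20.
Villager 5: others sum to 51; max(0, 62 - 51) = 11.
Total collected = 0 + 0 + 8 + 20 + 11 = 39.

39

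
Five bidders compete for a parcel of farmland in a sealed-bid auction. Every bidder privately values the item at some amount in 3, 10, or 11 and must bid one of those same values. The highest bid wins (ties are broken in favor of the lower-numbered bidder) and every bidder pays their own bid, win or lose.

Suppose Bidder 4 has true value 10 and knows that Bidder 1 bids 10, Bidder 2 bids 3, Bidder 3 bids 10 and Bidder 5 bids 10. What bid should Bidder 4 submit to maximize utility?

11

Bid 3: loses but pays 3, utility -3.
Bid 10: loses but pays 10, utility -10.
Bid 11: wins, pays 11, utility 10 - 11 = -1.
The best choice is 11 with utility -1.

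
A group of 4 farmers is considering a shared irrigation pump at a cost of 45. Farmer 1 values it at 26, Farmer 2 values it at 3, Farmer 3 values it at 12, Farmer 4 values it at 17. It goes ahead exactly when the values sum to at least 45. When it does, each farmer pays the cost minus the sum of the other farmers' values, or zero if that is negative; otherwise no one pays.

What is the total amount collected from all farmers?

Total value 58 ≥ cost 45, so it is built.
Farmer 1: others sum to 32; max(0, 45 - 32) = 13.
Farmer 2: others sum to 55; max(0, 45 - 55) = 0.
Farmer 3: others sum to 46; max(0, 45 - 46) = 0.
Farmer 4: others sum to 41; max(0, 45 - 41) = 4.
Total collected = 13 + 0 + 0 + 4 = 17.

17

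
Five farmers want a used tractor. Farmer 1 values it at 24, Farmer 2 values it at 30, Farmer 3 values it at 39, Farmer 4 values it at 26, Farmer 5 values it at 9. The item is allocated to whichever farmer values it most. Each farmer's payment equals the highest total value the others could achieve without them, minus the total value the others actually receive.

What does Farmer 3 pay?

30

Farmer 3 has the highest value and receives the item.
Without Farmer 3, the item would go to the next-highest value, 30, so the others could achieve 30.
With Farmer 3 present and winning, the others receive nothing, so their total is 0.
Payment = 30 - 0 = 30.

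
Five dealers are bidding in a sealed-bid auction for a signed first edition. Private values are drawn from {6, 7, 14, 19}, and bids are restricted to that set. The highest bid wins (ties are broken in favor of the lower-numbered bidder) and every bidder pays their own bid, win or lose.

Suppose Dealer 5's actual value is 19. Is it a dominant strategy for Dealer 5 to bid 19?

Consider the case where Dealer 1 bids 6, Dealer 2 bids 6, Dealer 3 bids 6 and Dealer 4 bids 6.
Truthful bid 19: wins, pays 19, utility 19 - 19 = 0.
Bid 7 instead: wins, pays 7, utility 19 - 7 = 12.
Since 12 > 0, bidding 7 is strictly better here, so truthful bidding is not dominant.

No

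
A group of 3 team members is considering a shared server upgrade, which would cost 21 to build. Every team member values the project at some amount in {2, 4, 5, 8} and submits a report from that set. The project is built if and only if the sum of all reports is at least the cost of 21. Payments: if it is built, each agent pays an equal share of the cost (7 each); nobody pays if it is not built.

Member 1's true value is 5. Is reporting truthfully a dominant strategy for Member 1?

No

Consider the case where Member 2 reports 8 and Member 3 reports 8.
Truthful report 5: project built, pays 7, utility 5 - 7 = -2.
Report 2 instead: project not built, utility 0.
Since 0 > -2, reporting 2 is strictly better here, so truthful reporting is not dominant.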